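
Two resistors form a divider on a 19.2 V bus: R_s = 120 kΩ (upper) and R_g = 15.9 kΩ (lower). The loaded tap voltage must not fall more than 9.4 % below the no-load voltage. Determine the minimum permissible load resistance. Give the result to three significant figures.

R_L(min) ≈ 135 kΩ

Output resistance R_th = R_s‖R_g = (120 × 15.9)/135.9 = 14.04 kΩ.
The fractional drop is R_th/(R_th + R_L); requiring this ≤ 0.0940 gives R_L ≥ R_th(1/0.0940 − 1) = 14.04 × 9.638 = 135 kΩ.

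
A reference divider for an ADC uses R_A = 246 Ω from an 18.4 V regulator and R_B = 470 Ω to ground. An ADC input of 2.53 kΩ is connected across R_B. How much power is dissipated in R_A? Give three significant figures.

P ≈ 202 mW

Total resistance from the source is R_A + (R_B‖R_L) = 642.4 Ω, so I = 18.4/642.4 Ω = 28.64 mA.
P = I²·R_A = (28.64 mA)² × 246 Ω = 202 mW.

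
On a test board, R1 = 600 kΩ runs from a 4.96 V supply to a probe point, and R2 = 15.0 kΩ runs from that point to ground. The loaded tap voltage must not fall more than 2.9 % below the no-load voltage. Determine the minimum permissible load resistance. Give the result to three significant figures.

Output resistance R_th = R1‖R2 = (600 × 15.0)/615.0 = 14.63 kΩ.
The fractional drop is R_th/(R_th + R_L); requiring this ≤ 0.0290 gives R_L ≥ R_th(1/0.0290 − 1) = 14.63 × 33.48 = 490 kΩ.

R_L(min) ≈ 490 kΩ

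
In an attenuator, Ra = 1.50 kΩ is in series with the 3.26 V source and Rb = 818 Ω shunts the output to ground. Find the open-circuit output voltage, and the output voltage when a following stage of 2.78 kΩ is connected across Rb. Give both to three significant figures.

Open-circuit: V = 3.26 × 818/(1500 + 818) = 1.15 V.
With the load, Rb becomes Rb‖R_L = 632.0 Ω, so V = 3.26 × 632.0/2132 = 0.966 V.

Unloaded: 1.15 V; loaded: 0.966 V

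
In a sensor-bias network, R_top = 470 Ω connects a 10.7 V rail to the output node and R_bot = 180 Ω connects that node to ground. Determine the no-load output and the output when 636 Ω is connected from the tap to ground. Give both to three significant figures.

Unloaded: 2.96 V; loaded: 2.46 V

Open-circuit: V = 10.7 × 180/(470 + 180) = 2.96 V.
With the load, R_bot becomes R_bot‖R_L = 140.3 Ω, so V = 10.7 × 140.3/610.3 = 2.46 V.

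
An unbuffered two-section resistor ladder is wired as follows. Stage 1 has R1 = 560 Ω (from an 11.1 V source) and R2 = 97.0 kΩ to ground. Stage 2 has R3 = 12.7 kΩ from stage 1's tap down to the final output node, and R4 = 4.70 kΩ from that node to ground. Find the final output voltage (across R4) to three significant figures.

V_out ≈ 2.89 V

Stage 2 presents R3+R4 = 17400 Ω as a load on stage 1's tap.
Stage 1's lower leg becomes R2‖(R3+R4) = 14750 Ω, so V_mid = 11.1 × 14750/15310 = 10.69 V.
Stage 2 is itself unloaded: V_out = V_mid × R4/(R3+R4) = 10.69 × 4700/17400 = 2.89 V.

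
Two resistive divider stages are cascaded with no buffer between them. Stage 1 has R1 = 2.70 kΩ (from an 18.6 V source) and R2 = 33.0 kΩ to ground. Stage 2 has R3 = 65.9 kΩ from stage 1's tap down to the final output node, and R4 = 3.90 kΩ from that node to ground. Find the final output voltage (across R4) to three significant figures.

V_out ≈ 0.927 V

Stage 2 presents R3+R4 = 69.80 kΩ as a load on stage 1's tap.
Stage 1's lower leg becomes R2‖(R3+R4) = 22.41 kΩ, so V_mid = 18.6 × 22.41/25.11 = 16.60 V.
Stage 2 is itself unloaded: V_out = V_mid × R4/(R3+R4) = 16.60 × 3.90/69.80 = 0.927 V.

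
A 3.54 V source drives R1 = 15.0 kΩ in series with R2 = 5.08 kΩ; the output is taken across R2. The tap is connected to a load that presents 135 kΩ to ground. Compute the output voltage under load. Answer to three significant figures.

The load sits in parallel with R2: R2‖R_L = (5.08 × 135) / (5.08 + 135) = 4.896 kΩ.
V_out = 3.54 × 4.896 / (15.0 + 4.896) = 3.54 × 4.896/19.90 = 0.871 V.

V_out ≈ 0.871 V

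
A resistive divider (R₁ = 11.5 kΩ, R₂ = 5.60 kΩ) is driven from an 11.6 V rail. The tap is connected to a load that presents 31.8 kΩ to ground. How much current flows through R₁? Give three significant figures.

R₂‖R_L = 4.761 kΩ, so the source sees R₁ + R₂‖R_L = 16.26 kΩ.
I = 11.6 V / 16.26 kΩ = 0.713 mA.

I ≈ 0.713 mA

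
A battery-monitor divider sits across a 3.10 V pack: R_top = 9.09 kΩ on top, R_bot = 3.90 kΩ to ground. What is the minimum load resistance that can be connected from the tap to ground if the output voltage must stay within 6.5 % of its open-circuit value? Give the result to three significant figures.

R_L(min) ≈ 39.3 kΩ

Output resistance R_th = R_top‖R_bot = (9.09 × 3.90)/12.99 = 2.729 kΩ.
The fractional drop is R_th/(R_th + R_L); requiring this ≤ 0.0650 gives R_L ≥ R_th(1/0.0650 − 1) = 2.729 × 14.38 = 39.3 kΩ.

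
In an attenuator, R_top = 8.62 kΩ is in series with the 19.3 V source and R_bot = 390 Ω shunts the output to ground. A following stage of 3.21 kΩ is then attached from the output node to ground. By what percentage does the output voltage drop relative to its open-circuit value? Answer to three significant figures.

10.4 %

The divider's output (Thévenin) resistance is R_top‖R_bot = 373.1 Ω.
Fractional drop under load = R_th/(R_th + R_L) = 373.1 / (373.1 + 3210) = 0.1041.
So the output falls by 10.4 %.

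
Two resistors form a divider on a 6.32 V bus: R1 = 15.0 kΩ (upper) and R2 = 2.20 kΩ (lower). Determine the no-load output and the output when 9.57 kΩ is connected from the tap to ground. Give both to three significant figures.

Unloaded: 0.808 V; loaded: 0.673 V

Open-circuit: V = 6.32 × 2.20/(15.0 + 2.20) = 0.808 V.
With the load, R2 becomes R2‖R_L = 1.789 kΩ, so V = 6.32 × 1.789/16.79 = 0.673 V.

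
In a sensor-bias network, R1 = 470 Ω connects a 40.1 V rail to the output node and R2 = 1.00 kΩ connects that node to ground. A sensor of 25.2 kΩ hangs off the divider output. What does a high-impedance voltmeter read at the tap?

V_out ≈ 26.9 V

The load sits in parallel with R2: R2‖R_L = (1000 × 25200) / (1000 + 25200) = 961.8 Ω.
V_out = 40.1 × 961.8 / (470 + 961.8) = 40.1 × 961.8/1432 = 26.9 V.
(Unloaded it would have been 27.3 V.)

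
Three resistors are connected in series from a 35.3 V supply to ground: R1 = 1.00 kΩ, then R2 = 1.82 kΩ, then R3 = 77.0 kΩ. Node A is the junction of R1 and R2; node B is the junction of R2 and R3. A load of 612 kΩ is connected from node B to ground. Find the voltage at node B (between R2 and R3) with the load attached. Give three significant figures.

At node B, R3 is in parallel with the load: R3‖R_L = 68.39 kΩ.
Below node A the resistance is R2 + (R3‖R_L) = 70.21 kΩ, so V_A = 35.3 × 70.21/71.21 = 34.80 V.
Then V_B = V_A × (R3‖R_L)/(R2 + R3‖R_L) = 34.80 × 68.39/70.21 = 33.9 V.

V ≈ 33.9 V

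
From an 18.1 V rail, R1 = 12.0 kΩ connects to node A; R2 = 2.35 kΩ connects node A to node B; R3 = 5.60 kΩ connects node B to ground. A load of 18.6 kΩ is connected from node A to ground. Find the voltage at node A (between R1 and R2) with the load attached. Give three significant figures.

Below node A the series string R2+R3 = 7.950 kΩ sits in parallel with the 18.6 kΩ load: 5.569 kΩ.
V_A = 18.1 × 5.569/(12.0 + 5.569) = 5.74 V.

V ≈ 5.74 V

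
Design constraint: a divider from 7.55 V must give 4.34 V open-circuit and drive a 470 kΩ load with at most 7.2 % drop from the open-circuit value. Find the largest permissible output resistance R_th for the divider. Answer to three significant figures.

Loading drop = R_th/(R_th + R_L) ≤ 0.0720, so R_th ≤ R_L · ε/(1−ε) = 470 kΩ × 0.0720/0.9280 = 36.5 kΩ.
(Any R1, R2 with R2/(R1+R2) = 0.575 and R1‖R2 ≤ 36.5 kΩ will meet the spec.)

R_th ≤ 36.5 kΩ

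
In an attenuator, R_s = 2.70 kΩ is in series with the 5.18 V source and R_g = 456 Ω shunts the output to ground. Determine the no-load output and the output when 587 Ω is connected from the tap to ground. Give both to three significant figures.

Unloaded: 0.748 V; loaded: 0.450 V

Open-circuit: V = 5.18 × 456/(2700 + 456) = 0.748 V.
With the load, R_g becomes R_g‖R_L = 256.6 Ω, so V = 5.18 × 256.6/2957 = 0.450 V.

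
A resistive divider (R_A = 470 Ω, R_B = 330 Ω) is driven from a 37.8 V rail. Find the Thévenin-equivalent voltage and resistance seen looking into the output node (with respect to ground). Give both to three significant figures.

V_th = 15.6 V, R_th = 194 Ω

V_th is the open-circuit tap voltage: 37.8 × 330/(470 + 330) = 15.6 V.
With the supply zeroed, R_A and R_B appear in parallel from the tap: R_th = R_A‖R_B = (470 × 330)/800.0 = 194 Ω.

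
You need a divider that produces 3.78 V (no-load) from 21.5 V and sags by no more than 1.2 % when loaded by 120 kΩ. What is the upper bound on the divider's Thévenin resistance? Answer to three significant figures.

Loading drop = R_th/(R_th + R_L) ≤ 0.0120, so R_th ≤ R_L · ε/(1−ε) = 120 kΩ × 0.0120/0.9880 = 1.46 kΩ.

R_th ≤ 1.46 kΩ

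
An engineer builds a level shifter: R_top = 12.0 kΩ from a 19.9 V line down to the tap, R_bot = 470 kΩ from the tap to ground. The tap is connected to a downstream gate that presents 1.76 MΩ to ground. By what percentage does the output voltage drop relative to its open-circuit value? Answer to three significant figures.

The divider's output (Thévenin) resistance is R_top‖R_bot = 11.70 kΩ.
Fractional drop under load = R_th/(R_th + R_L) = 11.70 / (11.70 + 1760) = 0.006605.
So the output falls by 0.660 %.

0.660 %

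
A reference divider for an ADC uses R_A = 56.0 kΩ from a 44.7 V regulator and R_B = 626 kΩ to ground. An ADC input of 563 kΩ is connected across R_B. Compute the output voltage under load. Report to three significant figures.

The load sits in parallel with R_B: R_B‖R_L = (626 × 563) / (626 + 563) = 296.4 kΩ.
V_out = 44.7 × 296.4 / (56.0 + 296.4) = 44.7 × 296.4/352.4 = 37.6 V.
(Unloaded it would have been 41.0 V.)

V_out ≈ 37.6 V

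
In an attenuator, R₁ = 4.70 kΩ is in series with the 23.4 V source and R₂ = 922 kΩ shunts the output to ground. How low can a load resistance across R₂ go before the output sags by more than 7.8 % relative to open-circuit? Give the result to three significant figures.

R_L(min) ≈ 55.3 kΩ

Output resistance R_th = R₁‖R₂ = (4.70 × 922)/926.7 = 4.676 kΩ.
The fractional drop is R_th/(R_th + R_L); requiring this ≤ 0.0780 gives R_L ≥ R_th(1/0.0780 − 1) = 4.676 × 11.82 = 55.3 kΩ.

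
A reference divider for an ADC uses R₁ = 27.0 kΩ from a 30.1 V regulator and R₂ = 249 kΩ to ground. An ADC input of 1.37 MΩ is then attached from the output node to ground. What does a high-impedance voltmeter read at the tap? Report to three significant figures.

V_out ≈ 26.7 V

The load sits in parallel with R₂: R₂‖R_L = (249 × 1370) / (249 + 1370) = 210.7 kΩ.
V_out = 30.1 × 210.7 / (27.0 + 210.7) = 30.1 × 210.7/237.7 = 26.7 V.
(Unloaded it would have been 27.2 V.)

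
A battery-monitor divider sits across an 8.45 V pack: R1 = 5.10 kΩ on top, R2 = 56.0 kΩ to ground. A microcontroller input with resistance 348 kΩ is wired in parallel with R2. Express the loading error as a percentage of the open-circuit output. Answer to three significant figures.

1.33 %

The divider's output (Thévenin) resistance is R1‖R2 = 4.674 kΩ.
Fractional drop under load = R_th/(R_th + R_L) = 4.674 / (4.674 + 348) = 0.01325.
So the output falls by 1.33 %.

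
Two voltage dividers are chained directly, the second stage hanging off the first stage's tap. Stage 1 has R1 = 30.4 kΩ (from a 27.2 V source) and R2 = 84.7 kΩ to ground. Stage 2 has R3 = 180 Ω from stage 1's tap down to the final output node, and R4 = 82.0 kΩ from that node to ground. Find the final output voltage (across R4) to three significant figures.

V_out ≈ 15.7 V

Stage 2 presents R3+R4 = 82180 Ω as a load on stage 1's tap.
Stage 1's lower leg becomes R2‖(R3+R4) = 41710 Ω, so V_mid = 27.2 × 41710/72110 = 15.73 V.
Stage 2 is itself unloaded: V_out = V_mid × R4/(R3+R4) = 15.73 × 82000/82180 = 15.7 V.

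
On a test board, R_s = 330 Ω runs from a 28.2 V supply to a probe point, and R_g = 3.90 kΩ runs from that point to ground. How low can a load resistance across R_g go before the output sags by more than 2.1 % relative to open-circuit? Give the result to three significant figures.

Output resistance R_th = R_s‖R_g = (330 × 3900)/4230 = 304.3 Ω.
The fractional drop is R_th/(R_th + R_L); requiring this ≤ 0.0210 gives R_L ≥ R_th(1/0.0210 − 1) = 304.3 × 46.62 = 14.2 kΩ.

R_L(min) ≈ 14.2 kΩ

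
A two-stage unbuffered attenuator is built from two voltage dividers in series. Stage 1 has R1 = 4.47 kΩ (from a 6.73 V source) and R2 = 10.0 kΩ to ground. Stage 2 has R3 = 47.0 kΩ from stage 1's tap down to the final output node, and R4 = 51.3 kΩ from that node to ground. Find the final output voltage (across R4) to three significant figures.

V_out ≈ 2.35 V

Stage 2 presents R3+R4 = 98.30 kΩ as a load on stage 1's tap.
Stage 1's lower leg becomes R2‖(R3+R4) = 9.077 kΩ, so V_mid = 6.73 × 9.077/13.55 = 4.509 V.
Stage 2 is itself unloaded: V_out = V_mid × R4/(R3+R4) = 4.509 × 51.3/98.30 = 2.35 V.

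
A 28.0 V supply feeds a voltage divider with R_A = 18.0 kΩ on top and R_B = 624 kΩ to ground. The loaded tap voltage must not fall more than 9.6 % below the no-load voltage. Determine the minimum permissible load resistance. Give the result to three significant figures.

R_L(min) ≈ 165 kΩ

Output resistance R_th = R_A‖R_B = (18.0 × 624)/642.0 = 17.50 kΩ.
The fractional drop is R_th/(R_th + R_L); requiring this ≤ 0.0960 gives R_L ≥ R_th(1/0.0960 − 1) = 17.50 × 9.417 = 165 kΩ.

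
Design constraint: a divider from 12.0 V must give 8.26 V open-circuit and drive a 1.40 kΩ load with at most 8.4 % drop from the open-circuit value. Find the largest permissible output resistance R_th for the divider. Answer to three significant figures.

R_th ≤ 128 Ω

Loading drop = R_th/(R_th + R_L) ≤ 0.0840, so R_th ≤ R_L · ε/(1−ε) = 1.40 kΩ × 0.0840/0.9160 = 128 Ω.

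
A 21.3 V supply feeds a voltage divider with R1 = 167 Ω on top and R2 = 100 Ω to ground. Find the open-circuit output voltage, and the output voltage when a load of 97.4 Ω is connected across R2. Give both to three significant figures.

Unloaded: 7.98 V; loaded: 4.86 V

Open-circuit: V = 21.3 × 100/(167 + 100) = 7.98 V.
With the load, R2 becomes R2‖R_L = 49.34 Ω, so V = 21.3 × 49.34/216.3 = 4.86 V.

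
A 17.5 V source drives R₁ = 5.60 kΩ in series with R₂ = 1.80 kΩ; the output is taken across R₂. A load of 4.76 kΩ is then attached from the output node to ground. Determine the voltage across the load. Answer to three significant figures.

V_out ≈ 3.31 V

The load sits in parallel with R₂: R₂‖R_L = (1.80 × 4.76) / (1.80 + 4.76) = 1.306 kΩ.
V_out = 17.5 × 1.306 / (5.60 + 1.306) = 17.5 × 1.306/6.906 = 3.31 V.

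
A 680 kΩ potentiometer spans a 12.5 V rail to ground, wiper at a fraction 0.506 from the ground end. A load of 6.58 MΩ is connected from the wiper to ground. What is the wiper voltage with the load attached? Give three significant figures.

The wiper splits the pot into (1−α)R = 335.9 kΩ above and αR = 344.1 kΩ below.
Lower section ‖ load = 327.0 kΩ.
V_wiper = 12.5 × 327.0/(335.9 + 327.0) = 6.17 V.

V ≈ 6.17 V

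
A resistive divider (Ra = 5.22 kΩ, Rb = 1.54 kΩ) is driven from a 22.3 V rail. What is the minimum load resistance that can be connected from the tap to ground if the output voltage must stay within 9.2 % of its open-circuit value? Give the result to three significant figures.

R_L(min) ≈ 11.7 kΩ

Output resistance R_th = Ra‖Rb = (5.22 × 1.54)/6.760 = 1.189 kΩ.
The fractional drop is R_th/(R_th + R_L); requiring this ≤ 0.0920 gives R_L ≥ R_th(1/0.0920 − 1) = 1.189 × 9.870 = 11.7 kΩ.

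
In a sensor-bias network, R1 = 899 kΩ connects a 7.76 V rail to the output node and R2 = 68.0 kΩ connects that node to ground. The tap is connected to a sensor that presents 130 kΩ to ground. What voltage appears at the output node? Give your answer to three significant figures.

V_out ≈ 0.367 V

The load sits in parallel with R2: R2‖R_L = (68.0 × 130) / (68.0 + 130) = 44.65 kΩ.
V_out = 7.76 × 44.65 / (899 + 44.65) = 7.76 × 44.65/943.6 = 0.367 V.
(Unloaded it would have been 0.546 V.)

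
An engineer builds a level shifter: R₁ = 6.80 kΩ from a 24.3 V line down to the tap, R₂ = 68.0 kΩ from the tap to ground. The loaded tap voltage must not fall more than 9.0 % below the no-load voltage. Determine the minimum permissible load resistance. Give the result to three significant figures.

Output resistance R_th = R₁‖R₂ = (6.80 × 68.0)/74.80 = 6.182 kΩ.
The fractional drop is R_th/(R_th + R_L); requiring this ≤ 0.0900 gives R_L ≥ R_th(1/0.0900 − 1) = 6.182 × 10.11 = 62.5 kΩ.

R_L(min) ≈ 62.5 kΩ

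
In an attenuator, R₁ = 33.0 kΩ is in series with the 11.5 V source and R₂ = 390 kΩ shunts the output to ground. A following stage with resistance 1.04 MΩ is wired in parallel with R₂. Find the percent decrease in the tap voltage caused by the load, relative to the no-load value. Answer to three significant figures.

The divider's output (Thévenin) resistance is R₁‖R₂ = 30.43 kΩ.
Fractional drop under load = R_th/(R_th + R_L) = 30.43 / (30.43 + 1040) = 0.02842.
So the output falls by 2.84 %.

2.84 %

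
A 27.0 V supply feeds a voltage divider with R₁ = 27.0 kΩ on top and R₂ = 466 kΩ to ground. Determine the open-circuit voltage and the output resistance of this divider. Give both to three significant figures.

V_th = 25.5 V, R_th = 25.5 kΩ

V_th is the open-circuit tap voltage: 27.0 × 466/(27.0 + 466) = 25.5 V.
With the supply zeroed, R₁ and R₂ appear in parallel from the tap: R_th = R₁‖R₂ = (27.0 × 466)/493.0 = 25.5 kΩ.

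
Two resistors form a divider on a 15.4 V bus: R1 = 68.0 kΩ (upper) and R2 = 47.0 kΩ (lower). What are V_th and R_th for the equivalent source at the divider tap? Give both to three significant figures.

V_th is the open-circuit tap voltage: 15.4 × 47.0/(68.0 + 47.0) = 6.29 V.
With the supply zeroed, R1 and R2 appear in parallel from the tap: R_th = R1‖R2 = (68.0 × 47.0)/115.0 = 27.8 kΩ.

V_th = 6.29 V, R_th = 27.8 kΩ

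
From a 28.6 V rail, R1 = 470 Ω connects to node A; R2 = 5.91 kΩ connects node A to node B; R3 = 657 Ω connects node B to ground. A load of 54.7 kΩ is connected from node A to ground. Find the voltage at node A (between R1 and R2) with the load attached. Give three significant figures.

Below node A the series string R2+R3 = 6567 Ω sits in parallel with the 54700 Ω load: 5863 Ω.
V_A = 28.6 × 5863/(470 + 5863) = 26.5 V.

V ≈ 26.5 V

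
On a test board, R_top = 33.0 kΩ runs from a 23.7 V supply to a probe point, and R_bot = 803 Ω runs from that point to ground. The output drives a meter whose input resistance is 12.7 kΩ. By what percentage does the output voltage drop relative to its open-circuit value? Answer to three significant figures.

The divider's output (Thévenin) resistance is R_top‖R_bot = 783.9 Ω.
Fractional drop under load = R_th/(R_th + R_L) = 783.9 / (783.9 + 12700) = 0.05814.
So the output falls by 5.81 %.

5.81 %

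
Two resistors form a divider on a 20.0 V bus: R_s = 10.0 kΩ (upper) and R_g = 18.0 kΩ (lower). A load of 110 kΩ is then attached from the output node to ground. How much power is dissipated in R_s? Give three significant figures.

Total resistance from the source is R_s + (R_g‖R_L) = 25.47 kΩ, so I = 20.0/25.47 kΩ = 0.7853 mA.
P = I²·R_s = (0.7853 mA)² × 10.0 kΩ = 6.17 mW.

P ≈ 6.17 mW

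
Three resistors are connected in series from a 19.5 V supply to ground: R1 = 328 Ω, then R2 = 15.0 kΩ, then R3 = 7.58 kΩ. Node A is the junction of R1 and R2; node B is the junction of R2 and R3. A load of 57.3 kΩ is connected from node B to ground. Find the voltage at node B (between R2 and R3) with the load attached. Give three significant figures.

V ≈ 5.93 V

At node B, R3 is in parallel with the load: R3‖R_L = 6694 Ω.
Below node A the resistance is R2 + (R3‖R_L) = 21690 Ω, so V_A = 19.5 × 21690/22020 = 19.21 V.
Then V_B = V_A × (R3‖R_L)/(R2 + R3‖R_L) = 19.21 × 6694/21690 = 5.93 V.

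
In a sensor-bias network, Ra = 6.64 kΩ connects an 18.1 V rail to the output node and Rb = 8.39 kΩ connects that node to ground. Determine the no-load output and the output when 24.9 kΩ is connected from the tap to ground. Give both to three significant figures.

Open-circuit: V = 18.1 × 8.39/(6.64 + 8.39) = 10.1 V.
With the load, Rb becomes Rb‖R_L = 6.275 kΩ, so V = 18.1 × 6.275/12.92 = 8.79 V.

Unloaded: 10.1 V; loaded: 8.79 V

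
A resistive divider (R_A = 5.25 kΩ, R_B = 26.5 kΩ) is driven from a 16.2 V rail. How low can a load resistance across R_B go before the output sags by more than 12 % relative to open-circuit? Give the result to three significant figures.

R_L(min) ≈ 32.1 kΩ

Output resistance R_th = R_A‖R_B = (5.25 × 26.5)/31.75 = 4.382 kΩ.
The fractional drop is R_th/(R_th + R_L); requiring this ≤ 0.120 gives R_L ≥ R_th(1/0.120 − 1) = 4.382 × 7.333 = 32.1 kΩ.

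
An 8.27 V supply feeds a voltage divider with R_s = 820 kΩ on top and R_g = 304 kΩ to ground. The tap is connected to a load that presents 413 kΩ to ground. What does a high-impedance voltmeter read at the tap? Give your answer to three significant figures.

V_out ≈ 1.46 V

The load sits in parallel with R_g: R_g‖R_L = (304 × 413) / (304 + 413) = 175.1 kΩ.
V_out = 8.27 × 175.1 / (820 + 175.1) = 8.27 × 175.1/995.1 = 1.46 V.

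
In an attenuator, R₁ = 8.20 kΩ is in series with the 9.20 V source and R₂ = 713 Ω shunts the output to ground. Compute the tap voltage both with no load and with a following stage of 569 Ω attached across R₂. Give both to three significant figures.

Open-circuit: V = 9.20 × 713/(8200 + 713) = 0.736 V.
With the load, R₂ becomes R₂‖R_L = 316.5 Ω, so V = 9.20 × 316.5/8516 = 0.342 V.

Unloaded: 0.736 V; loaded: 0.342 V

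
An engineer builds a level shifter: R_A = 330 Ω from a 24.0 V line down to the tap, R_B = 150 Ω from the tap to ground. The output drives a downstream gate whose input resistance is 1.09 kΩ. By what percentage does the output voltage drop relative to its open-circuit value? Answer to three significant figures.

8.64 %

The divider's output (Thévenin) resistance is R_A‖R_B = 103.1 Ω.
Fractional drop under load = R_th/(R_th + R_L) = 103.1 / (103.1 + 1090) = 0.08643.
So the output falls by 8.64 %.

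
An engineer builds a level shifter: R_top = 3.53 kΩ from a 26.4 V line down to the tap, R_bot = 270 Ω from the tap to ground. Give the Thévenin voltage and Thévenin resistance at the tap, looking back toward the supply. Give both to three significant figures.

V_th = 1.88 V, R_th = 251 Ω

V_th is the open-circuit tap voltage: 26.4 × 270/(3530 + 270) = 1.88 V.
With the supply zeroed, R_top and R_bot appear in parallel from the tap: R_th = R_top‖R_bot = (3530 × 270)/3800 = 251 Ω.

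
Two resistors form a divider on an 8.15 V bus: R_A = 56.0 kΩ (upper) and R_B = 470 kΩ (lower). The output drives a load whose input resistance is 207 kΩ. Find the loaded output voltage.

The load sits in parallel with R_B: R_B‖R_L = (470 × 207) / (470 + 207) = 143.7 kΩ.
V_out = 8.15 × 143.7 / (56.0 + 143.7) = 8.15 × 143.7/199.7 = 5.86 V.
(Unloaded it would have been 7.28 V.)

V_out ≈ 5.86 V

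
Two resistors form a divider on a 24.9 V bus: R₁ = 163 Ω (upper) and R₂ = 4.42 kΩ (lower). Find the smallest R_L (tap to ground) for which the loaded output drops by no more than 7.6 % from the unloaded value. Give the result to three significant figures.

Output resistance R_th = R₁‖R₂ = (163 × 4420)/4583 = 157.2 Ω.
The fractional drop is R_th/(R_th + R_L); requiring this ≤ 0.0760 gives R_L ≥ R_th(1/0.0760 − 1) = 157.2 × 12.16 = 1.91 kΩ.

R_L(min) ≈ 1.91 kΩ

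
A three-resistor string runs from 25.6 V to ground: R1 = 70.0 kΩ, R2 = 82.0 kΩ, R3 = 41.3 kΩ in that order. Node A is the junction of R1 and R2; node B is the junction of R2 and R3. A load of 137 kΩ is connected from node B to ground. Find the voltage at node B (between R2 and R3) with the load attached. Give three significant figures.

At node B, R3 is in parallel with the load: R3‖R_L = 31.73 kΩ.
Below node A the resistance is R2 + (R3‖R_L) = 113.7 kΩ, so V_A = 25.6 × 113.7/183.7 = 15.85 V.
Then V_B = V_A × (R3‖R_L)/(R2 + R3‖R_L) = 15.85 × 31.73/113.7 = 4.42 V.

V ≈ 4.42 V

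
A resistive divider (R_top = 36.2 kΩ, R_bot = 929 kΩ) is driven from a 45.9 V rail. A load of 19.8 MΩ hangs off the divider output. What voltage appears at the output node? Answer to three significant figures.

V_out ≈ 44.1 V

The load sits in parallel with R_bot: R_bot‖R_L = (929 × 19800) / (929 + 19800) = 887.4 kΩ.
V_out = 45.9 × 887.4 / (36.2 + 887.4) = 45.9 × 887.4/923.6 = 44.1 V.
(Unloaded it would have been 44.2 V.)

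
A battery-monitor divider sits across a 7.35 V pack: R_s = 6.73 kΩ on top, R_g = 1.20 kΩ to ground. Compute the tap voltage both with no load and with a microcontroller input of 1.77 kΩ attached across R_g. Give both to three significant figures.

Open-circuit: V = 7.35 × 1.20/(6.73 + 1.20) = 1.11 V.
With the load, R_g becomes R_g‖R_L = 0.7152 kΩ, so V = 7.35 × 0.7152/7.445 = 0.706 V.

Unloaded: 1.11 V; loaded: 0.706 V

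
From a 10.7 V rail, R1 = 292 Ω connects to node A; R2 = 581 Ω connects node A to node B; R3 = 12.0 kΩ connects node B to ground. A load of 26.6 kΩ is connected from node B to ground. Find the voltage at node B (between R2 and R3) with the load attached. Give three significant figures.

V ≈ 9.68 V

At node B, R3 is in parallel with the load: R3‖R_L = 8269 Ω.
Below node A the resistance is R2 + (R3‖R_L) = 8850 Ω, so V_A = 10.7 × 8850/9142 = 10.36 V.
Then V_B = V_A × (R3‖R_L)/(R2 + R3‖R_L) = 10.36 × 8269/8850 = 9.68 V.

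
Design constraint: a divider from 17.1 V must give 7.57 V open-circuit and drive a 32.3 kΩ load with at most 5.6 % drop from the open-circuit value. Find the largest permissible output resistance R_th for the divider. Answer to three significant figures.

R_th ≤ 1.92 kΩ

Loading drop = R_th/(R_th + R_L) ≤ 0.0560, so R_th ≤ R_L · ε/(1−ε) = 32.3 kΩ × 0.0560/0.9440 = 1.92 kΩ.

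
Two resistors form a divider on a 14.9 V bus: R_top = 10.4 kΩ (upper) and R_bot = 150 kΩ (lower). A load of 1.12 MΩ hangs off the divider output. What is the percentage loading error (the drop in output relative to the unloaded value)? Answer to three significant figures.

The divider's output (Thévenin) resistance is R_top‖R_bot = 9.726 kΩ.
Fractional drop under load = R_th/(R_th + R_L) = 9.726 / (9.726 + 1120) = 0.008609.
So the output falls by 0.861 %.

0.861 %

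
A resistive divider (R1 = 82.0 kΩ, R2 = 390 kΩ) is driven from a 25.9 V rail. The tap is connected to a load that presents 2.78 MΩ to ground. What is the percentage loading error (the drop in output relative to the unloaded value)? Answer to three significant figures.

2.38 %

The divider's output (Thévenin) resistance is R1‖R2 = 67.75 kΩ.
Fractional drop under load = R_th/(R_th + R_L) = 67.75 / (67.75 + 2780) = 0.02379.
So the output falls by 2.38 %.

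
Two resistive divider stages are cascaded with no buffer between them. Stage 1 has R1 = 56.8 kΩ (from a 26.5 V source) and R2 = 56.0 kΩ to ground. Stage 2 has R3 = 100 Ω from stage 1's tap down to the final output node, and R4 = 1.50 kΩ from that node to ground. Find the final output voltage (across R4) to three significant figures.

V_out ≈ 0.662 V

Stage 2 presents R3+R4 = 1600 Ω as a load on stage 1's tap.
Stage 1's lower leg becomes R2‖(R3+R4) = 1556 Ω, so V_mid = 26.5 × 1556/58360 = 0.7064 V.
Stage 2 is itself unloaded: V_out = V_mid × R4/(R3+R4) = 0.7064 × 1500/1600 = 0.662 V.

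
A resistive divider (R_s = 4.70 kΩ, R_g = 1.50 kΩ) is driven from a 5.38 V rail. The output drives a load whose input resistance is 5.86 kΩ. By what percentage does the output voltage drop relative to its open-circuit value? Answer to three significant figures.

16.3 %

Unloaded V = 5.38 × 1.50/6.200 = 1.302 V.
Loaded: R_g‖R_L = 1.194 kΩ, giving V = 5.38 × 1.194/5.894 = 1.090 V.
Drop = (1.302 − 1.090) / 1.302 = 16.3 %.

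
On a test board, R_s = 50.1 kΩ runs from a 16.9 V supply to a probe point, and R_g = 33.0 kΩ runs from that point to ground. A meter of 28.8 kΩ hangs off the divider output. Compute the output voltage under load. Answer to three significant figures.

The load sits in parallel with R_g: R_g‖R_L = (33.0 × 28.8) / (33.0 + 28.8) = 15.38 kΩ.
V_out = 16.9 × 15.38 / (50.1 + 15.38) = 16.9 × 15.38/65.48 = 3.97 V.
(Unloaded it would have been 6.71 V.)

V_out ≈ 3.97 V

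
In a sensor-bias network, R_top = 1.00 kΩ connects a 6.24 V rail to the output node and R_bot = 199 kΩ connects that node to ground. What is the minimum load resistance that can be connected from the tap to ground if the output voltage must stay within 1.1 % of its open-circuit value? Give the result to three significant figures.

R_L(min) ≈ 89.5 kΩ

Output resistance R_th = R_top‖R_bot = (1000 × 199000)/200000 = 995.0 Ω.
The fractional drop is R_th/(R_th + R_L); requiring this ≤ 0.0110 gives R_L ≥ R_th(1/0.0110 − 1) = 995.0 × 89.91 = 89.5 kΩ.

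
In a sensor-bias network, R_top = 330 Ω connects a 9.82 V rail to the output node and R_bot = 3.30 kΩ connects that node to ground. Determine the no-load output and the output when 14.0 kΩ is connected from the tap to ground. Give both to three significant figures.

Unloaded: 8.93 V; loaded: 8.74 V

Open-circuit: V = 9.82 × 3300/(330 + 3300) = 8.93 V.
With the load, R_bot becomes R_bot‖R_L = 2671 Ω, so V = 9.82 × 2671/3001 = 8.74 V.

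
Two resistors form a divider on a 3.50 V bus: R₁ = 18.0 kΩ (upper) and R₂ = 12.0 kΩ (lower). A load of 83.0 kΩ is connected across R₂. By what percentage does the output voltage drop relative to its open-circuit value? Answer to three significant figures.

7.98 %

The divider's output (Thévenin) resistance is R₁‖R₂ = 7.200 kΩ.
Fractional drop under load = R_th/(R_th + R_L) = 7.200 / (7.200 + 83.0) = 0.07982.
So the output falls by 7.98 %.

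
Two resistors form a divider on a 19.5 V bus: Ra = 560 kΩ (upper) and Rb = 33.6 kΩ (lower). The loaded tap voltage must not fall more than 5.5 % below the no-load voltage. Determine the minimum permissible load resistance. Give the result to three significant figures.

Output resistance R_th = Ra‖Rb = (560 × 33.6)/593.6 = 31.70 kΩ.
The fractional drop is R_th/(R_th + R_L); requiring this ≤ 0.0550 gives R_L ≥ R_th(1/0.0550 − 1) = 31.70 × 17.18 = 545 kΩ.

R_L(min) ≈ 545 kΩ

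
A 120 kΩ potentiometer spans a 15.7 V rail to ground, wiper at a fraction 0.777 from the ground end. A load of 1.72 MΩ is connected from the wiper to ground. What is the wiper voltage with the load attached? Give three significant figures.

The wiper splits the pot into (1−α)R = 26.76 kΩ above and αR = 93.24 kΩ below.
Lower section ‖ load = 88.45 kΩ.
V_wiper = 15.7 × 88.45/(26.76 + 88.45) = 12.1 V.

V ≈ 12.1 V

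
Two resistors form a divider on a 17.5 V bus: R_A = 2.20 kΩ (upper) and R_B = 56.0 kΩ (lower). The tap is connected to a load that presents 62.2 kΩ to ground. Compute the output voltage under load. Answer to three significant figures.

The load sits in parallel with R_B: R_B‖R_L = (56.0 × 62.2) / (56.0 + 62.2) = 29.47 kΩ.
V_out = 17.5 × 29.47 / (2.20 + 29.47) = 17.5 × 29.47/31.67 = 16.3 V.
(Unloaded it would have been 16.8 V.)

V_out ≈ 16.3 V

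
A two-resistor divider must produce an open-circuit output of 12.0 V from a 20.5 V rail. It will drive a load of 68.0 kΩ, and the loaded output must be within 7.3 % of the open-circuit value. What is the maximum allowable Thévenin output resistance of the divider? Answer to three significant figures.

Loading drop = R_th/(R_th + R_L) ≤ 0.0730, so R_th ≤ R_L · ε/(1−ε) = 68.0 kΩ × 0.0730/0.9270 = 5.35 kΩ.

R_th ≤ 5.35 kΩ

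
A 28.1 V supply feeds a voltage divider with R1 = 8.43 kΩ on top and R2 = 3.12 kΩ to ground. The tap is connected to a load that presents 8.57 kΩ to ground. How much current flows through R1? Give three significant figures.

I ≈ 2.62 mA

R2‖R_L = 2.287 kΩ, so the source sees R1 + R2‖R_L = 10.72 kΩ.
I = 28.1 V / 10.72 kΩ = 2.62 mA.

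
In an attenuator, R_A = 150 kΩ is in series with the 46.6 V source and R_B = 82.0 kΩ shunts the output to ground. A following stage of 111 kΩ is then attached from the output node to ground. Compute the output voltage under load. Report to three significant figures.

The load sits in parallel with R_B: R_B‖R_L = (82.0 × 111) / (82.0 + 111) = 47.16 kΩ.
V_out = 46.6 × 47.16 / (150 + 47.16) = 46.6 × 47.16/197.2 = 11.1 V.

V_out ≈ 11.1 V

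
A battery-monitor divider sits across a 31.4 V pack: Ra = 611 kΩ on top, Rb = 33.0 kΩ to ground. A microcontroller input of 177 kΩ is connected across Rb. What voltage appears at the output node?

V_out ≈ 1.37 V

The load sits in parallel with Rb: Rb‖R_L = (33.0 × 177) / (33.0 + 177) = 27.81 kΩ.
V_out = 31.4 × 27.81 / (611 + 27.81) = 31.4 × 27.81/638.8 = 1.37 V.
(Unloaded it would have been 1.61 V.)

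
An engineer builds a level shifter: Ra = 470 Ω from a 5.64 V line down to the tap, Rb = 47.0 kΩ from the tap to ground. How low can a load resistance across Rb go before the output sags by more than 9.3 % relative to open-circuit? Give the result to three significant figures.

R_L(min) ≈ 4.54 kΩ

Output resistance R_th = Ra‖Rb = (470 × 47000)/47470 = 465.3 Ω.
The fractional drop is R_th/(R_th + R_L); requiring this ≤ 0.0930 gives R_L ≥ R_th(1/0.0930 − 1) = 465.3 × 9.753 = 4.54 kΩ.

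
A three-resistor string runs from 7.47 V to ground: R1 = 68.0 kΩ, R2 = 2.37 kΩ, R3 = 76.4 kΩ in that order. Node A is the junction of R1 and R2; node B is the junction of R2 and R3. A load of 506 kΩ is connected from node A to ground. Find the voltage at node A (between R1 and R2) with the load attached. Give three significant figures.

Below node A the series string R2+R3 = 78.77 kΩ sits in parallel with the 506 kΩ load: 68.16 kΩ.
V_A = 7.47 × 68.16/(68.0 + 68.16) = 3.74 V.

V ≈ 3.74 V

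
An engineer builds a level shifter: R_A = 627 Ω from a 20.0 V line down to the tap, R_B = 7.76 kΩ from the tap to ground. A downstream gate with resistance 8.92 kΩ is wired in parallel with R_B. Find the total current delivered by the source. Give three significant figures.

R_B‖R_L = 4150 Ω, so the source sees R_A + R_B‖R_L = 4777 Ω.
I = 20.0 V / 4777 Ω = 4.19 mA.

I ≈ 4.19 mA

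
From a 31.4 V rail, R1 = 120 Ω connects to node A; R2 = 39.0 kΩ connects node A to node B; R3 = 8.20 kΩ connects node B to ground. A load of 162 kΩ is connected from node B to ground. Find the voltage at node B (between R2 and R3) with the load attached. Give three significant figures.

At node B, R3 is in parallel with the load: R3‖R_L = 7805 Ω.
Below node A the resistance is R2 + (R3‖R_L) = 46800 Ω, so V_A = 31.4 × 46800/46920 = 31.32 V.
Then V_B = V_A × (R3‖R_L)/(R2 + R3‖R_L) = 31.32 × 7805/46800 = 5.22 V.

V ≈ 5.22 V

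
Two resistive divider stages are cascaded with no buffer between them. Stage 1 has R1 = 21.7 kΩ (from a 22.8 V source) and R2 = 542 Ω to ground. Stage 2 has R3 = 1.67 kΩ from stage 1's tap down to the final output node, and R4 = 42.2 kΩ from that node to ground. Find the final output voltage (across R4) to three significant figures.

Stage 2 presents R3+R4 = 43870 Ω as a load on stage 1's tap.
Stage 1's lower leg becomes R2‖(R3+R4) = 535.4 Ω, so V_mid = 22.8 × 535.4/22240 = 0.5490 V.
Stage 2 is itself unloaded: V_out = V_mid × R4/(R3+R4) = 0.5490 × 42200/43870 = 0.528 V.

V_out ≈ 0.528 V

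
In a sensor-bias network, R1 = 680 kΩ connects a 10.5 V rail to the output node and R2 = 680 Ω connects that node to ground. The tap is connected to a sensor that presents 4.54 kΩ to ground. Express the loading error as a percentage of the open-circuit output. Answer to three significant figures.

The divider's output (Thévenin) resistance is R1‖R2 = 679.3 Ω.
Fractional drop under load = R_th/(R_th + R_L) = 679.3 / (679.3 + 4540) = 0.1302.
So the output falls by 13.0 %.

13.0 %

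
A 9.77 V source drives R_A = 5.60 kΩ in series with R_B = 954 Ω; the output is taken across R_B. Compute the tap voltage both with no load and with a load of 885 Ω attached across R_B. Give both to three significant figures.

Unloaded: 1.42 V; loaded: 0.740 V

Open-circuit: V = 9.77 × 954/(5600 + 954) = 1.42 V.
With the load, R_B becomes R_B‖R_L = 459.1 Ω, so V = 9.77 × 459.1/6059 = 0.740 V.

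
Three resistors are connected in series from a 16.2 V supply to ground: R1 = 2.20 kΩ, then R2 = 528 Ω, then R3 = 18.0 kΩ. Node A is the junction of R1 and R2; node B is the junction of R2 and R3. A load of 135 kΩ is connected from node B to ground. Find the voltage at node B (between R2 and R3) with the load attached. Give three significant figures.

V ≈ 13.8 V

At node B, R3 is in parallel with the load: R3‖R_L = 15880 Ω.
Below node A the resistance is R2 + (R3‖R_L) = 16410 Ω, so V_A = 16.2 × 16410/18610 = 14.28 V.
Then V_B = V_A × (R3‖R_L)/(R2 + R3‖R_L) = 14.28 × 15880/16410 = 13.8 V.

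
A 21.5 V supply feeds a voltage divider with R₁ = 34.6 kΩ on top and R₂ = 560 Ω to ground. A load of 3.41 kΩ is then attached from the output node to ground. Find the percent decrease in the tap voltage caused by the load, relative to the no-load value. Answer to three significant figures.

13.9 %

The divider's output (Thévenin) resistance is R₁‖R₂ = 551.1 Ω.
Fractional drop under load = R_th/(R_th + R_L) = 551.1 / (551.1 + 3410) = 0.1391.
So the output falls by 13.9 %.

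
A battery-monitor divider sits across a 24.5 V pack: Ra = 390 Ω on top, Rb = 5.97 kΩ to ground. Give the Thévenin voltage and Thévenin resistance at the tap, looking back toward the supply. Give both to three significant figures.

V_th is the open-circuit tap voltage: 24.5 × 5970/(390 + 5970) = 23.0 V.
With the supply zeroed, Ra and Rb appear in parallel from the tap: R_th = Ra‖Rb = (390 × 5970)/6360 = 366 Ω.

V_th = 23.0 V, R_th = 366 Ω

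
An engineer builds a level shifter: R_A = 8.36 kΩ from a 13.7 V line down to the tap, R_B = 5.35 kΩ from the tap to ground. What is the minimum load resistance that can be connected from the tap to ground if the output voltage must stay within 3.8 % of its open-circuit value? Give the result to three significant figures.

R_L(min) ≈ 82.6 kΩ

Output resistance R_th = R_A‖R_B = (8.36 × 5.35)/13.71 = 3.262 kΩ.
The fractional drop is R_th/(R_th + R_L); requiring this ≤ 0.0380 gives R_L ≥ R_th(1/0.0380 − 1) = 3.262 × 25.32 = 82.6 kΩ.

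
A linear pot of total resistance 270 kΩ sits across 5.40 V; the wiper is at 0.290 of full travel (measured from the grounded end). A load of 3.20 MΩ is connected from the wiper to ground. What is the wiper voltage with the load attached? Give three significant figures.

V ≈ 1.54 V

The wiper splits the pot into (1−α)R = 191.7 kΩ above and αR = 78.30 kΩ below.
Lower section ‖ load = 76.43 kΩ.
V_wiper = 5.40 × 76.43/(191.7 + 76.43) = 1.54 V.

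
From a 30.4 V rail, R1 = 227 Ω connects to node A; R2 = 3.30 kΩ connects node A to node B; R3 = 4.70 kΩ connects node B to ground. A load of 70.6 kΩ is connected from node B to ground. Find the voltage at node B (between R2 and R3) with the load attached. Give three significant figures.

At node B, R3 is in parallel with the load: R3‖R_L = 4407 Ω.
Below node A the resistance is R2 + (R3‖R_L) = 7707 Ω, so V_A = 30.4 × 7707/7934 = 29.53 V.
Then V_B = V_A × (R3‖R_L)/(R2 + R3‖R_L) = 29.53 × 4407/7707 = 16.9 V.

V ≈ 16.9 V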